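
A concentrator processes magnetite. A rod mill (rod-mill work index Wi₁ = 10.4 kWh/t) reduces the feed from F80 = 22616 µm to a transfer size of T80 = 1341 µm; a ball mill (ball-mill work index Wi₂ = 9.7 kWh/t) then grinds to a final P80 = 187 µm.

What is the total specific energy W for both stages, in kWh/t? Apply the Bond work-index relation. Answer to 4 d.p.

W = 6.5929 kWh/t

W = 10 Wi (1/√P80 − 1/√F80)  [Bond]
Stage 1 (22616→1341 µm, Wi₁=10.4): W₁ = 10·10.4·(0.027308 − 0.006650) = 2.1485 kWh/t
Stage 2 (1341→187 µm, Wi₂=9.7): W₂ = 10·9.7·(0.073127 − 0.027308) = 4.4445 kWh/t
W = W₁ + W₂ = 2.1485 + 4.4445 = 6.5929 kWh/t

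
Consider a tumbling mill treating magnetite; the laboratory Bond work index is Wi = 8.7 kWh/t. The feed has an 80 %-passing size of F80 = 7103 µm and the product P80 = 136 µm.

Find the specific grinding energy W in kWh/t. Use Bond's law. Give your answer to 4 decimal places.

W = 6.4279 kWh/t

W = 10·Wi·(P80^(-½) − F80^(-½))
1/√136 = 0.085749;  1/√7103 = 0.011865
W = 10·8.7·(0.085749 − 0.011865) = 6.4279 kWh/t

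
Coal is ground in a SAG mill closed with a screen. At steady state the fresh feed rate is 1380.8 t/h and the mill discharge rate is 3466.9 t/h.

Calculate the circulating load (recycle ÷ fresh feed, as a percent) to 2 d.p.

CL = 151.08 %

Discharge = new feed + return, hence
R = M − F = 3466.9 − 1380.8 = 2086.1 t/h
CL = 100·R/F = 100·2086.1/1380.8 = 151.08 %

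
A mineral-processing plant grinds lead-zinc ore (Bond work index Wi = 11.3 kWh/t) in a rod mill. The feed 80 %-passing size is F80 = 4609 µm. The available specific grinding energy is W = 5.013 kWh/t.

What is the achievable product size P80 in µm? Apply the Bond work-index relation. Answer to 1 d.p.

Bond:  W = 10 Wi (1/√P − 1/√F)
P80^(−½) = W/(10 Wi) + F80^(−½)
  = 5.0130/(10·11.3) + 1/√4609 = 0.044363 + 0.014730 = 0.059093
P80 = (1/0.059093)² = 16.9226² = 286.37 µm

P80 = 286.4 µm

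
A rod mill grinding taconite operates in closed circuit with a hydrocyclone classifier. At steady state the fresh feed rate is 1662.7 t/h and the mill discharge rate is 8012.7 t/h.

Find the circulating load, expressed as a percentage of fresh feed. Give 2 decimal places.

CL = 381.91 %

Steady state: M = F + R.
R = M − F = 8012.7 − 1662.7 = 6350.0 t/h
CL = 100·R/F = 100·6350.0/1662.7 = 381.91 %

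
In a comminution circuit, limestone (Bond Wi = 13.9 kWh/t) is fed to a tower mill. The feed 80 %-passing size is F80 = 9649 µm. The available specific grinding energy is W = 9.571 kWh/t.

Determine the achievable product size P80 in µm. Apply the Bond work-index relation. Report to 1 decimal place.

Bond: W = 10·Wi·(1/√P80 − 1/√F80)
⇒ 1/√P80 = W/(10·Wi) + 1/√F80
  = 9.5710/(10·13.9) + 1/√9649 = 0.068856 + 0.010180 = 0.079036
P80 = (1/0.079036)² = 12.6524² = 160.08 µm

P80 = 160.1 µm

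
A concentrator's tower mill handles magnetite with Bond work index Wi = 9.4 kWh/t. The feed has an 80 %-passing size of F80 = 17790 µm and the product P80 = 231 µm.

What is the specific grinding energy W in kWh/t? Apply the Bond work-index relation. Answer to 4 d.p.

W = 5.4800 kWh/t

W_Bond = 10·Wi·(1/√P₈₀ − 1/√F₈₀)
1/√231 = 0.065795;  1/√17790 = 0.007497
W = 10·9.4·(0.065795 − 0.007497) = 5.4800 kWh/t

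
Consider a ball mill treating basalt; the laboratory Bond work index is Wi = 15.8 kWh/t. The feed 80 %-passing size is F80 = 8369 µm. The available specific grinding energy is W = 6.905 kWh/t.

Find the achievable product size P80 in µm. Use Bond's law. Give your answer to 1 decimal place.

P80 = 335.0 µm

W_Bond = 10·Wi·(1/√P₈₀ − 1/√F₈₀)
P80^(−½) = W/(10 Wi) + F80^(−½)
  = 6.9050/(10·15.8) + 1/√8369 = 0.043703 + 0.010931 = 0.054634
P80 = (1/0.054634)² = 18.3037² = 335.03 µm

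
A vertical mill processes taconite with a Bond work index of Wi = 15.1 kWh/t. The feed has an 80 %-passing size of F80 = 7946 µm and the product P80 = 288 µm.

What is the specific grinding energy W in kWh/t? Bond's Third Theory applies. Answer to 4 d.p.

W = 10 Wi (P80^-0.5 − F80^-0.5)
1/√288 = 0.058926;  1/√7946 = 0.011218
W = 10·15.1·(0.058926 − 0.011218) = 7.2038 kWh/t

W = 7.2038 kWh/t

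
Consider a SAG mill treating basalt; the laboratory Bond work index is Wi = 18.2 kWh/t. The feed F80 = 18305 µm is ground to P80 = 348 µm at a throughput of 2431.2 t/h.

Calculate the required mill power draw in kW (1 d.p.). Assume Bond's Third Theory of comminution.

P = 20448.9 kW

W = 10·Wi·[P80^(−½) − F80^(−½)]
W = 10·18.2·(1/√348 − 1/√18305) = 10·18.2·(0.046214) = 8.4110 kWh/t
P = W·T = 8.4110·2431.2 = 20448.9 kW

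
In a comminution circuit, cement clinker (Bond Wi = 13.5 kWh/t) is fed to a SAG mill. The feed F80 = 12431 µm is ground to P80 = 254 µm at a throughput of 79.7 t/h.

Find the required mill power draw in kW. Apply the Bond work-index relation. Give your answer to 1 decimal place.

P = 578.6 kW

Bond: W = 10·Wi·(1/√P80 − 1/√F80)
W = 10·13.5·(1/√254 − 1/√12431) = 10·13.5·(0.053777) = 7.2598 kWh/t
P = W·T = 7.2598·79.7 = 578.6 kW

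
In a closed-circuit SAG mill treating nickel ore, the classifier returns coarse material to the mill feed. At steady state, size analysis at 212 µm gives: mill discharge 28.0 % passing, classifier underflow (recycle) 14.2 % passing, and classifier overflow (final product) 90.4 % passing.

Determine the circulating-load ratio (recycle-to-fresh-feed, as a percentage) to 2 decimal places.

CL = 452.17 %

Balance %-passing 212 µm (r = R/F):
d + r·d = r·u + o → r(d−u) = o−d
r = (90.4 − 28.0)/(28.0 − 14.2) = 62.4/13.8 = 4.5217
CL = 100·r = 452.17 %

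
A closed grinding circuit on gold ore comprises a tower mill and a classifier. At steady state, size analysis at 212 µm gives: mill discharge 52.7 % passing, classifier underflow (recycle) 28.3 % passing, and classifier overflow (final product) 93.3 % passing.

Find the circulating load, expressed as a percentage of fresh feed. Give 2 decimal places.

CL = 166.39 %

Two-product formula at 212 µm:
r = (o − d)/(d − u)
r = (93.3 − 52.7)/(52.7 − 28.3) = 40.6/24.4 = 1.6639
CL = 100·r = 166.39 %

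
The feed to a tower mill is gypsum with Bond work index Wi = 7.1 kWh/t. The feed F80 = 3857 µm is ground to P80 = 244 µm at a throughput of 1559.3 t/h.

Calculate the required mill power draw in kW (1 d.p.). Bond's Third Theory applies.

P = 5304.9 kW

W = 10 Wi (1/√P80 − 1/√F80)  [Bond]
W = 10·7.1·(1/√244 − 1/√3857) = 10·7.1·(0.047917) = 3.4021 kWh/t
Mill draw = 3.4021 × 1559.3 = 5304.9 kW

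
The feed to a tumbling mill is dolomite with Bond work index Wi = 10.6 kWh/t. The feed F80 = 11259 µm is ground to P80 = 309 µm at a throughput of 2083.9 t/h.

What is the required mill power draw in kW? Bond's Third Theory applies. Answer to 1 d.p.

P = 10484.4 kW

W_Bond = 10·Wi·(1/√P₈₀ − 1/√F₈₀)
W = 10·10.6·(1/√309 − 1/√11259) = 10·10.6·(0.047464) = 5.0312 kWh/t
Power = W × throughput = 5.0312 kWh/t × 2083.9 t/h = 10484.4 kW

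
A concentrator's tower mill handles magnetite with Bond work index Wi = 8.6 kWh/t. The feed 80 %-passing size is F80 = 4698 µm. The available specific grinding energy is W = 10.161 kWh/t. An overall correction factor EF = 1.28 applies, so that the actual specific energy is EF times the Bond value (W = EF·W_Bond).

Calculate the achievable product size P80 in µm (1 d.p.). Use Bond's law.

P80 = 87.5 µm

W = 10·Wi·(P80^(-½) − F80^(-½))
W_Bond = W / EF = 10.161 / 1.28 = 7.9383 kWh/t
1/√P80 = 1/√F80 + W_Bond/(10·Wi)
  = 7.9383/(10·8.6) + 1/√4698 = 0.092306 + 0.014590 = 0.106895
P80 = (1/0.106895)² = 9.3550² = 87.52 µm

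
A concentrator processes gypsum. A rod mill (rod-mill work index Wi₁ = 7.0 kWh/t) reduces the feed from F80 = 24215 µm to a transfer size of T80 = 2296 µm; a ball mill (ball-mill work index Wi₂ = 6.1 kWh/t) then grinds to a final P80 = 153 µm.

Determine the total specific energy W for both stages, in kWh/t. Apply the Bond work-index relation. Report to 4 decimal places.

W = 4.6695 kWh/t

W = 10·Wi·(P80^(-½) − F80^(-½))
Stage 1 (24215→2296 µm, Wi₁=7.0): W₁ = 10·7.0·(0.020870 − 0.006426) = 1.0110 kWh/t
Stage 2 (2296→153 µm, Wi₂=6.1): W₂ = 10·6.1·(0.080845 − 0.020870) = 3.6585 kWh/t
W = W₁ + W₂ = 1.0110 + 3.6585 = 4.6695 kWh/t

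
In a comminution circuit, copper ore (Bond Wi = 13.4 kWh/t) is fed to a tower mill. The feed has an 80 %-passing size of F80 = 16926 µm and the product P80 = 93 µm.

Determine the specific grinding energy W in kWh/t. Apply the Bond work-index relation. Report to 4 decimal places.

W = 12.8652 kWh/t

Bond:  W = 10 Wi (1/√P − 1/√F)
1/√93 = 0.103695;  1/√16926 = 0.007686
W = 10·13.4·(0.103695 − 0.007686) = 12.8652 kWh/t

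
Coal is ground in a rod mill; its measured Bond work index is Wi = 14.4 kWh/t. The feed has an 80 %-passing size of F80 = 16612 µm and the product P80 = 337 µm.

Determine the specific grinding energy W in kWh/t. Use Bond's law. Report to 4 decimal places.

W = 6.7269 kWh/t

W = 10·Wi·[P80^(−½) − F80^(−½)]
1/√337 = 0.054473;  1/√16612 = 0.007759
W = 10·14.4·(0.054473 − 0.007759) = 6.7269 kWh/t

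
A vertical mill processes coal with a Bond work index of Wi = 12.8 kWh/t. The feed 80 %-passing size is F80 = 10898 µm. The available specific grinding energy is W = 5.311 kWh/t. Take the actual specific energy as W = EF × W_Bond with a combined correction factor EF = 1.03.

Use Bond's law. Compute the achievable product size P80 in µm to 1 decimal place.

Bond:  W = 10 Wi (1/√P − 1/√F)
W_Bond = W / EF = 5.311 / 1.03 = 5.1563 kWh/t
P80^(−½) = W_Bond/(10 Wi) + F80^(−½)
  = 5.1563/(10·12.8) + 1/√10898 = 0.040284 + 0.009579 = 0.049863
P80 = (1/0.049863)² = 20.0550² = 402.20 µm

P80 = 402.2 µm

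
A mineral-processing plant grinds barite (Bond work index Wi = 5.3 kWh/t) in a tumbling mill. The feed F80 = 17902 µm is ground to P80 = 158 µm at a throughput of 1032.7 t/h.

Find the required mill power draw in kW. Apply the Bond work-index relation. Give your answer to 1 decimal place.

P = 3945.3 kW

W = 10 Wi (1/√P80 − 1/√F80)  [Bond]
W = 10·5.3·(1/√158 − 1/√17902) = 10·5.3·(0.072082) = 3.8203 kWh/t
Mill draw = 3.8203 × 1032.7 = 3945.3 kW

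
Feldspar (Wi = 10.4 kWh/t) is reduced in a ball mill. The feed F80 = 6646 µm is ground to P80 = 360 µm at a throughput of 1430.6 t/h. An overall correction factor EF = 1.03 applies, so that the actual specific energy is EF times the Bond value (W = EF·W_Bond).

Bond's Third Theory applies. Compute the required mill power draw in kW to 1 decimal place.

W = 10·Wi·[P80^(−½) − F80^(−½)]
W = 10·10.4·(1/√360 − 1/√6646) = 10·10.4·(0.040438) = 4.2056 kWh/t
Apply correction: 4.2056 × 1.03 = 4.3317 kWh/t
P = W·T = 4.3317·1430.6 = 6197.0 kW

P = 6197.0 kW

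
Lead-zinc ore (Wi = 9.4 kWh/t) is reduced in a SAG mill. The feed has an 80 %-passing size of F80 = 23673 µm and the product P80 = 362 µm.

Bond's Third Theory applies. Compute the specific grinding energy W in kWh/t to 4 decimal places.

W = 4.3296 kWh/t

Bond: W = 10·Wi·(1/√P80 − 1/√F80)
1/√362 = 0.052559;  1/√23673 = 0.006499
W = 10·9.4·(0.052559 − 0.006499) = 4.3296 kWh/t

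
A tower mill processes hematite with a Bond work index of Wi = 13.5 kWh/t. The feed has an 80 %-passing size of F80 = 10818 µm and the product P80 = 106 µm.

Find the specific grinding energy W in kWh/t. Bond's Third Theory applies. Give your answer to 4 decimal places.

Bond:  W = 10 Wi (1/√P − 1/√F)
1/√106 = 0.097129;  1/√10818 = 0.009614
W = 10·13.5·(0.097129 − 0.009614) = 11.8144 kWh/t

W = 11.8144 kWh/t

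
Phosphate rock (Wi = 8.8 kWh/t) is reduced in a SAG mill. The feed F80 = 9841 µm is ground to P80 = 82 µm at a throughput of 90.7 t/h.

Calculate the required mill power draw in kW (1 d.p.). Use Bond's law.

W = 10·Wi·(P80^(-½) − F80^(-½))
W = 10·8.8·(1/√82 − 1/√9841) = 10·8.8·(0.100351) = 8.8309 kWh/t
Mill draw = 8.8309 × 90.7 = 801.0 kW

P = 801.0 kW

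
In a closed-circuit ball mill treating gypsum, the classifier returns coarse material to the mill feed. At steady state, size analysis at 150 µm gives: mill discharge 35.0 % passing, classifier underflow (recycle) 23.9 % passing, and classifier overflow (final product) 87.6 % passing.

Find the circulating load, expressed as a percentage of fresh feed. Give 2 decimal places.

CL = 473.87 %

Classifier node, passing 150 µm:
d + r·d = r·u + o → r(d−u) = o−d
r = (87.6 − 35.0)/(35.0 − 23.9) = 52.6/11.1 = 4.7387
CL = 100·r = 473.87 %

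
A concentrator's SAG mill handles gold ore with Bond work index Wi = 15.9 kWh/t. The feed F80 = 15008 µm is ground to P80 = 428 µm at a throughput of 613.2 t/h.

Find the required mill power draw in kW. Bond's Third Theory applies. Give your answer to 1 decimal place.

P = 3916.9 kW

W = 10 Wi / √P80 − 10 Wi / √F80
W = 10·15.9·(1/√428 − 1/√15008) = 10·15.9·(0.040174) = 6.3877 kWh/t
P_mill = W·ṁ = 6.3877·613.2 = 3916.9 kW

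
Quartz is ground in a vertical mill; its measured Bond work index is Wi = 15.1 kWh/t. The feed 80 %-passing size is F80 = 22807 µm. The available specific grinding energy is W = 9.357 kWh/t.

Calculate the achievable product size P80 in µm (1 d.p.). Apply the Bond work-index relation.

W = 10·Wi·[P80^(−½) − F80^(−½)]
⇒ 1/√P80 = W/(10 Wi) + 1/√F80
  = 9.3570/(10·15.1) + 1/√22807 = 0.061967 + 0.006622 = 0.068589
P80 = (1/0.068589)² = 14.5797² = 212.57 µm

P80 = 212.6 µm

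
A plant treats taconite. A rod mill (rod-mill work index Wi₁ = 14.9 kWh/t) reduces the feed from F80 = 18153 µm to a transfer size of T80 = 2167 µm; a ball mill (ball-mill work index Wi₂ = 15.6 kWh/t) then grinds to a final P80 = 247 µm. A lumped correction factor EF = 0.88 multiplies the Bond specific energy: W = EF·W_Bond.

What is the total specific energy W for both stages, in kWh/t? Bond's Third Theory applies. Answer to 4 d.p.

W = 7.6294 kWh/t

Bond: W = 10·Wi·(1/√P80 − 1/√F80)
Stage 1 (18153→2167 µm, Wi₁=14.9): W₁ = 10·14.9·(0.021482 − 0.007422) = 2.0949 kWh/t
Stage 2 (2167→247 µm, Wi₂=15.6): W₂ = 10·15.6·(0.063628 − 0.021482) = 6.5749 kWh/t
W = W₁ + W₂ = 2.0949 + 6.5749 = 8.6698 kWh/t
With EF = 0.88: W = 8.6698·0.88 = 7.6294 kWh/t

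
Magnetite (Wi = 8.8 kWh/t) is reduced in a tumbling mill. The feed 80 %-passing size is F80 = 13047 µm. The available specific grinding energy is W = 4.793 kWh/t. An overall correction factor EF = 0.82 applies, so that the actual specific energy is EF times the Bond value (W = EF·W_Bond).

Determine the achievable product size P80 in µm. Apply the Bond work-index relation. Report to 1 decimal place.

W = 10 Wi (P80^-0.5 − F80^-0.5)
W_Bond = W / EF = 4.793 / 0.82 = 5.8451 kWh/t
P80^(−½) = W_Bond/(10 Wi) + F80^(−½)
  = 5.8451/(10·8.8) + 1/√13047 = 0.066422 + 0.008755 = 0.075177
P80 = (1/0.075177)² = 13.3020² = 176.94 µm

P80 = 176.9 µm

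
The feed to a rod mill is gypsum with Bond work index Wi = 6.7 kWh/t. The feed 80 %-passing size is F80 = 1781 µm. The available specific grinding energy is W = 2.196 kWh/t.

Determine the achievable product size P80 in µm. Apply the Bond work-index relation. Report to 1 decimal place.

W = 10 Wi / √P80 − 10 Wi / √F80
1/√P80 = 1/√F80 + W/(10·Wi)
  = 2.1960/(10·6.7) + 1/√1781 = 0.032776 + 0.023696 = 0.056472
P80 = (1/0.056472)² = 17.7080² = 313.57 µm

P80 = 313.6 µm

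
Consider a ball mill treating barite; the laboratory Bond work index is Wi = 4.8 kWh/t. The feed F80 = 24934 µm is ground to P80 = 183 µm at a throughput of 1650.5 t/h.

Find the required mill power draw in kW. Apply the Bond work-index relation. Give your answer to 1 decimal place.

Bond: W = 10·Wi·(1/√P80 − 1/√F80)
W = 10·4.8·(1/√183 − 1/√24934) = 10·4.8·(0.067589) = 3.2443 kWh/t
P_mill = W·ṁ = 3.2443·1650.5 = 5354.7 kW

P = 5354.7 kW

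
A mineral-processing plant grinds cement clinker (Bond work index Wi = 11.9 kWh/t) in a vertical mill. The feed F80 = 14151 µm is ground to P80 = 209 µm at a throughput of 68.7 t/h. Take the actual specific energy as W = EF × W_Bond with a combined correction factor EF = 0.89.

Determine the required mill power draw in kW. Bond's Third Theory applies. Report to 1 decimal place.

P = 442.1 kW

W = 10·Wi·[P80^(−½) − F80^(−½)]
W = 10·11.9·(1/√209 − 1/√14151) = 10·11.9·(0.060765) = 7.2310 kWh/t
Apply correction: 7.2310 × 0.89 = 6.4356 kWh/t
P_mill = W·ṁ = 6.4356·68.7 = 442.1 kW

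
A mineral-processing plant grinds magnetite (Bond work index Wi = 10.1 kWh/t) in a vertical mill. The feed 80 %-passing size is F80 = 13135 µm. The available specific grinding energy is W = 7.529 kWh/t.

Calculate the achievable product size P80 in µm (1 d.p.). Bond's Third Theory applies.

P80 = 144.2 µm

W = 10·Wi·[P80^(−½) − F80^(−½)]
⇒ 1/√P80 = W/(10 Wi) + 1/√F80
  = 7.5290/(10·10.1) + 1/√13135 = 0.074545 + 0.008725 = 0.083270
P80 = (1/0.083270)² = 12.0091² = 144.22 µm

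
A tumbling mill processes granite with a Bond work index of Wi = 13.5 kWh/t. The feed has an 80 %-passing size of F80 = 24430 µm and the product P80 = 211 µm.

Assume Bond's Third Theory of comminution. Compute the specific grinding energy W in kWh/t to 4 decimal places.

W = 10 Wi / √P80 − 10 Wi / √F80
1/√211 = 0.068843;  1/√24430 = 0.006398
W = 10·13.5·(0.068843 − 0.006398) = 8.4301 kWh/t

W = 8.4301 kWh/t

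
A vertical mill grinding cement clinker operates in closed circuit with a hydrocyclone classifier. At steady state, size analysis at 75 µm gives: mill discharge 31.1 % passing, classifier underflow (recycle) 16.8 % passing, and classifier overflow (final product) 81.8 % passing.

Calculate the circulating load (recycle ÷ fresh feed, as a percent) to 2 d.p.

CL = 354.55 %

Balance %-passing 75 µm (r = R/F):
(1+r)d = ru + o → r = (o−d)/(d−u)
r = (81.8 − 31.1)/(31.1 − 16.8) = 50.7/14.3 = 3.5455
CL = 100·r = 354.55 %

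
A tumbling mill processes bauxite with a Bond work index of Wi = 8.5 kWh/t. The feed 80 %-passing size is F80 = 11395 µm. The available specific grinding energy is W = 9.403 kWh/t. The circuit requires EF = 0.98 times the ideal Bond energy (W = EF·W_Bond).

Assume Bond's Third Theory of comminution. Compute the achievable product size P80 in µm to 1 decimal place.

W_Bond = 10·Wi·(1/√P₈₀ − 1/√F₈₀)
W_Bond = W / EF = 9.403 / 0.98 = 9.5949 kWh/t
⇒ 1/√P80 = W_Bond/(10 Wi) + 1/√F80
  = 9.5949/(10·8.5) + 1/√11395 = 0.112881 + 0.009368 = 0.122249
P80 = (1/0.122249)² = 8.1800² = 66.91 µm

P80 = 66.9 µm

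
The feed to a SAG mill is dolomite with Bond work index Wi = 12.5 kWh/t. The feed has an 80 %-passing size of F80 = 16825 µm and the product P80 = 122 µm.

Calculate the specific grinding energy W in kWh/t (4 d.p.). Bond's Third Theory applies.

W = 10.3533 kWh/t

W_Bond = 10·Wi·(1/√P₈₀ − 1/√F₈₀)
1/√122 = 0.090536;  1/√16825 = 0.007709
W = 10·12.5·(0.090536 − 0.007709) = 10.3533 kWh/t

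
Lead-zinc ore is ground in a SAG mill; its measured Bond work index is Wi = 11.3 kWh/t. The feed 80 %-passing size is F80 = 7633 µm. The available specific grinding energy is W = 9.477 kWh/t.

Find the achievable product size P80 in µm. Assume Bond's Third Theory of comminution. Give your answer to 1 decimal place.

P80 = 110.1 µm

W = 10·Wi·[P80^(−½) − F80^(−½)]
P80^-0.5 = F80^-0.5 + W/(10 Wi)
  = 9.4770/(10·11.3) + 1/√7633 = 0.083867 + 0.011446 = 0.095313
P80 = (1/0.095313)² = 10.4917² = 110.08 µm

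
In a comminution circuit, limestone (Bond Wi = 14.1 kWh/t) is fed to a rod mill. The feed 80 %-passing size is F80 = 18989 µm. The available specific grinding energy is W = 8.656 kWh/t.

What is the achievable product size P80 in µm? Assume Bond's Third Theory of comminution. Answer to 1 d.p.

P80 = 212.2 µm

W = 10·Wi·(P80^(-½) − F80^(-½))
⇒ 1/√P80 = W/(10·Wi) + 1/√F80
  = 8.6560/(10·14.1) + 1/√18989 = 0.061390 + 0.007257 = 0.068647
P80 = (1/0.068647)² = 14.5673² = 212.21 µm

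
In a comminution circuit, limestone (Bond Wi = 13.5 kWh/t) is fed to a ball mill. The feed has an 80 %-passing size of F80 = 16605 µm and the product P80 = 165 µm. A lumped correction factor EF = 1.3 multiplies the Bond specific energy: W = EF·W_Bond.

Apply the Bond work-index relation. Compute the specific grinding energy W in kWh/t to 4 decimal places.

W = 10·Wi·[P80^(−½) − F80^(−½)]
1/√165 = 0.077850;  1/√16605 = 0.007760
W = 10·13.5·(0.077850 − 0.007760) = 9.4621 kWh/t
Corrected W = EF·W_Bond = 1.3·9.4621 = 12.3007 kWh/t

W = 12.3007 kWh/t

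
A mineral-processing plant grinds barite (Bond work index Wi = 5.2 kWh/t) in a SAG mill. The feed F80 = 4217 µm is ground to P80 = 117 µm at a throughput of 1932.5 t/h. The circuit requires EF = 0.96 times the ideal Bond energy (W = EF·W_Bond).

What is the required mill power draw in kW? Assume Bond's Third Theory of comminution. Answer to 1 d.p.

P = 7433.1 kW

W = 10·Wi·[P80^(−½) − F80^(−½)]
W = 10·5.2·(1/√117 − 1/√4217) = 10·5.2·(0.077051) = 4.0066 kWh/t
W_actual = 0.96 × 4.0066 = 3.8464 kWh/t
Mill draw = 3.8464 × 1932.5 = 7433.1 kW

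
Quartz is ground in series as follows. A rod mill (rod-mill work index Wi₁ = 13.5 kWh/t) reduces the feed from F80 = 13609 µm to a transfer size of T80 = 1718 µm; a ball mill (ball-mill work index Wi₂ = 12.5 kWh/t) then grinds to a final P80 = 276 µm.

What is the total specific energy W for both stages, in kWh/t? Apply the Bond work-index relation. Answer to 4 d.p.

Bond:  W = 10 Wi (1/√P − 1/√F)
Stage 1 (13609→1718 µm, Wi₁=13.5): W₁ = 10·13.5·(0.024126 − 0.008572) = 2.0998 kWh/t
Stage 2 (1718→276 µm, Wi₂=12.5): W₂ = 10·12.5·(0.060193 − 0.024126) = 4.5083 kWh/t
W = W₁ + W₂ = 2.0998 + 4.5083 = 6.6081 kWh/t

W = 6.6081 kWh/t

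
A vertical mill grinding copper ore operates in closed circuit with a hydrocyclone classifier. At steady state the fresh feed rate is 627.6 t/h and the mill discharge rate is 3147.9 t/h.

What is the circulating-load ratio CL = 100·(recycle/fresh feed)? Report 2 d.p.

M = F + R at steady state, so:
R = M − F = 3147.9 − 627.6 = 2520.3 t/h
CL = 100·R/F = 100·2520.3/627.6 = 401.58 %

CL = 401.58 %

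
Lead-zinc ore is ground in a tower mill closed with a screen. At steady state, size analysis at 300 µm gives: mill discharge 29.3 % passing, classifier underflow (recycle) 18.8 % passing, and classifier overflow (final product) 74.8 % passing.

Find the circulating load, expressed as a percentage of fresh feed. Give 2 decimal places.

Classifier node, passing 300 µm:
Fd + Rd = Ru + Fo ⇒ R/F = (o−d)/(d−u)
r = (74.8 − 29.3)/(29.3 − 18.8) = 45.5/10.5 = 4.3333
CL = 100·r = 433.33 %

CL = 433.33 %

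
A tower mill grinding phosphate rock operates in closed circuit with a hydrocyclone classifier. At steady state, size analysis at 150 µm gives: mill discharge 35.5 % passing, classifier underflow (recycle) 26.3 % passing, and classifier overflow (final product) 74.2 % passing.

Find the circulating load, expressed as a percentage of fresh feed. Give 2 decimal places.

CL = 420.65 %

Mass balance on the −150 µm fraction:
r = (o − d)/(d − u)
r = (74.2 − 35.5)/(35.5 − 26.3) = 38.7/9.2 = 4.2065
CL = 100·r = 420.65 %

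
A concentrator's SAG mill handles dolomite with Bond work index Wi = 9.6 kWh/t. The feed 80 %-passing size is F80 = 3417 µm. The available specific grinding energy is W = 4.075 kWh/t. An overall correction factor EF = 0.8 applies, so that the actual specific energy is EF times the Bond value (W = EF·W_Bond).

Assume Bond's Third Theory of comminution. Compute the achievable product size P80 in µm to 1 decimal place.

W = 10 Wi / √P80 − 10 Wi / √F80
W_Bond = W / EF = 4.075 / 0.8 = 5.0938 kWh/t
1/√P80 = 1/√F80 + W_Bond/(10·Wi)
  = 5.0938/(10·9.6) + 1/√3417 = 0.053060 + 0.017107 = 0.070167
P80 = (1/0.070167)² = 14.2517² = 203.11 µm

P80 = 203.1 µm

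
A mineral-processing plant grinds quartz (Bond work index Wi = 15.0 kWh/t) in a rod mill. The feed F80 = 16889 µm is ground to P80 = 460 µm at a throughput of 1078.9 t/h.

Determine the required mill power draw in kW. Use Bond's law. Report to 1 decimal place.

W = 10 Wi (1/√P80 − 1/√F80)  [Bond]
W = 10·15.0·(1/√460 − 1/√16889) = 10·15.0·(0.038930) = 5.8396 kWh/t
Mill draw = 5.8396 × 1078.9 = 6300.3 kW

P = 6300.3 kW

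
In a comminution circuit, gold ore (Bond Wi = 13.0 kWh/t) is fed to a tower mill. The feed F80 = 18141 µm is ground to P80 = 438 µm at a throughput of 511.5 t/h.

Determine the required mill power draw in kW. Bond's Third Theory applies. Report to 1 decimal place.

Bond:  W = 10 Wi (1/√P − 1/√F)
W = 10·13.0·(1/√438 − 1/√18141) = 10·13.0·(0.040357) = 5.2465 kWh/t
P_mill = W·ṁ = 5.2465·511.5 = 2683.6 kW

P = 2683.6 kW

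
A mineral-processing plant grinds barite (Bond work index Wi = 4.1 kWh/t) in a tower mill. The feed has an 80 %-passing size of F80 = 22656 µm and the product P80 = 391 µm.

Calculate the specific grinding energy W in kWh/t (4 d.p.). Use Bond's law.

W = 1.8011 kWh/t

W = 10 Wi (P80^-0.5 − F80^-0.5)
1/√391 = 0.050572;  1/√22656 = 0.006644
W = 10·4.1·(0.050572 − 0.006644) = 1.8011 kWh/t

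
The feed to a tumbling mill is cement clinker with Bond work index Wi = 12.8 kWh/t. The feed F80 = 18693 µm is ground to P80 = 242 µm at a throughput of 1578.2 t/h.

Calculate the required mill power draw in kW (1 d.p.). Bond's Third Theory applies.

Bond: W = 10·Wi·(1/√P80 − 1/√F80)
W = 10·12.8·(1/√242 − 1/√18693) = 10·12.8·(0.056968) = 7.2919 kWh/t
P = W·T = 7.2919·1578.2 = 11508.2 kW

P = 11508.2 kW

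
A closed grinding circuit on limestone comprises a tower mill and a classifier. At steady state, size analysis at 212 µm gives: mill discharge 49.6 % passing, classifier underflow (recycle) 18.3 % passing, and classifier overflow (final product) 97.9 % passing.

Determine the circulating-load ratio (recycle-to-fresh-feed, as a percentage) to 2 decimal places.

Two-product formula at 212 µm:
(1+r)d = ru + o → r = (o−d)/(d−u)
r = (97.9 − 49.6)/(49.6 − 18.3) = 48.3/31.3 = 1.5431
CL = 100·r = 154.31 %

CL = 154.31 %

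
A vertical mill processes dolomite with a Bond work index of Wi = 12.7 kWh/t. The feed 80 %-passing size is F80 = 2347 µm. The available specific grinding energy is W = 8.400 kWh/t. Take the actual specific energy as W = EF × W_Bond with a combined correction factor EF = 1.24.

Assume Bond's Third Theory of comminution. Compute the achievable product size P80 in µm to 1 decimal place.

W = 10 Wi / √P80 − 10 Wi / √F80
W_Bond = W / EF = 8.400 / 1.24 = 6.7742 kWh/t
1/√P80 = 1/√F80 + W_Bond/(10·Wi)
  = 6.7742/(10·12.7) + 1/√2347 = 0.053340 + 0.020642 = 0.073982
P80 = (1/0.073982)² = 13.5169² = 182.71 µm

P80 = 182.7 µm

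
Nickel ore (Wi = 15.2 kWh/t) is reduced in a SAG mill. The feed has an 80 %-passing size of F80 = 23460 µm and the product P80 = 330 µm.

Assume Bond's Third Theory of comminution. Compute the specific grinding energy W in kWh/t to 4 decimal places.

W = 7.3749 kWh/t

W = 10·Wi·(P80^(-½) − F80^(-½))
1/√330 = 0.055048;  1/√23460 = 0.006529
W = 10·15.2·(0.055048 − 0.006529) = 7.3749 kWh/t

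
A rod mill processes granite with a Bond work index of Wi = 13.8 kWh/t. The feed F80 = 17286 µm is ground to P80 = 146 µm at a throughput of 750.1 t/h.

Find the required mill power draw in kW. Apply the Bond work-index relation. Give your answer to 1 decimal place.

P = 7779.5 kW

Bond: W = 10·Wi·(1/√P80 − 1/√F80)
W = 10·13.8·(1/√146 − 1/√17286) = 10·13.8·(0.075155) = 10.3713 kWh/t
Mill draw = 10.3713 × 750.1 = 7779.5 kW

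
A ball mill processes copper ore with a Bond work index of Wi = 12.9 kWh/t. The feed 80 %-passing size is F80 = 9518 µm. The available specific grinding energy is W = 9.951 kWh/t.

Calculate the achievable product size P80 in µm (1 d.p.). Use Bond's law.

W = 10 Wi / √P80 − 10 Wi / √F80
1/√P80 = 1/√F80 + W/(10·Wi)
  = 9.9510/(10·12.9) + 1/√9518 = 0.077140 + 0.010250 = 0.087390
P80 = (1/0.087390)² = 11.4430² = 130.94 µm

P80 = 130.9 µm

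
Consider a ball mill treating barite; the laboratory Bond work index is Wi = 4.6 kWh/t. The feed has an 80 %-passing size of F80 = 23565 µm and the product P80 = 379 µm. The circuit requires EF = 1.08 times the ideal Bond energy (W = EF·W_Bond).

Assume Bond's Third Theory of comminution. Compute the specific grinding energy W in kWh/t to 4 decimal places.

W = 10·Wi·(P80^(-½) − F80^(-½))
1/√379 = 0.051367;  1/√23565 = 0.006514
W = 10·4.6·(0.051367 − 0.006514) = 2.0632 kWh/t
With EF = 1.08: W = 2.0632·1.08 = 2.2283 kWh/t

W = 2.2283 kWh/t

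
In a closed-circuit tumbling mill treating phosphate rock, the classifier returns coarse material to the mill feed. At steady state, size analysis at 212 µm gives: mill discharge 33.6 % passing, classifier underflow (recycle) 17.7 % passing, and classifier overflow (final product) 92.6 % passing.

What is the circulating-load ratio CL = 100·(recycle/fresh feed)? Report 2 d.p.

CL = 371.07 %

Mass balance on the −212 µm fraction:
r = (o − d)/(d − u)
r = (92.6 − 33.6)/(33.6 − 17.7) = 59.0/15.9 = 3.7107
CL = 100·r = 371.07 %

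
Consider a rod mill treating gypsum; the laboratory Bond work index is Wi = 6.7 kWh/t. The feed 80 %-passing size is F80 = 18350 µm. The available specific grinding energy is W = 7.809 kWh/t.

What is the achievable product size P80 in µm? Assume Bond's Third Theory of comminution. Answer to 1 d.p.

P80 = 65.1 µm

Bond:  W = 10 Wi (1/√P − 1/√F)
1/√P80 = 1/√F80 + W/(10·Wi)
  = 7.8090/(10·6.7) + 1/√18350 = 0.116552 + 0.007382 = 0.123934
P80 = (1/0.123934)² = 8.0688² = 65.11 µm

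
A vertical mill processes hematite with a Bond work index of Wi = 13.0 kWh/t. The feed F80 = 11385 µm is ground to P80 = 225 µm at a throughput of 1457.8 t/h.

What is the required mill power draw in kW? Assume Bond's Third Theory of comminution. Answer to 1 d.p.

P = 10858.1 kW

Bond:  W = 10 Wi (1/√P − 1/√F)
W = 10·13.0·(1/√225 − 1/√11385) = 10·13.0·(0.057295) = 7.4483 kWh/t
Power = W × throughput = 7.4483 kWh/t × 1457.8 t/h = 10858.1 kW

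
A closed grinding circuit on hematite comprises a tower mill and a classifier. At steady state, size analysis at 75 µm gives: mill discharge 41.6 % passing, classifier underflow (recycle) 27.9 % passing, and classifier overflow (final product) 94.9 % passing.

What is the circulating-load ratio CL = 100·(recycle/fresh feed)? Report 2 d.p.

Balance %-passing 75 µm (r = R/F):
(1+r)·d = r·u + o ⇒ r = (o−d)/(d−u)
r = (94.9 − 41.6)/(41.6 − 27.9) = 53.3/13.7 = 3.8905
CL = 100·r = 389.05 %

CL = 389.05 %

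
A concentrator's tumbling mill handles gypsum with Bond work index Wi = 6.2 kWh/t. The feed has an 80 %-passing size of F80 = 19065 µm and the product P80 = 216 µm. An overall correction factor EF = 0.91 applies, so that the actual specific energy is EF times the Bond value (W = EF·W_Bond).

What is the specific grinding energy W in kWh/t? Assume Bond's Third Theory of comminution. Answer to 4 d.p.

W = 3.4303 kWh/t

Bond:  W = 10 Wi (1/√P − 1/√F)
1/√216 = 0.068041;  1/√19065 = 0.007242
W = 10·6.2·(0.068041 − 0.007242) = 3.7695 kWh/t
With EF = 0.91: W = 3.7695·0.91 = 3.4303 kWh/t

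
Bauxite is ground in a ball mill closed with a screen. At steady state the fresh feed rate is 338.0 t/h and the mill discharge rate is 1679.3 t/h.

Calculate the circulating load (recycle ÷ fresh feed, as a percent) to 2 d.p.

CL = 396.83 %

Steady state: M = F + R.
R = M − F = 1679.3 − 338.0 = 1341.3 t/h
CL = 100·R/F = 100·1341.3/338.0 = 396.83 %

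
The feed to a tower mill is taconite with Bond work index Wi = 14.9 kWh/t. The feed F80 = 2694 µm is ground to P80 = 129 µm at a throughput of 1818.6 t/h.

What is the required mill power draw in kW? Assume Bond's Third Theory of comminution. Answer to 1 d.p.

P = 18637.1 kW

Bond:  W = 10 Wi (1/√P − 1/√F)
W = 10·14.9·(1/√129 − 1/√2694) = 10·14.9·(0.068779) = 10.2480 kWh/t
P = W·T = 10.2480·1818.6 = 18637.1 kW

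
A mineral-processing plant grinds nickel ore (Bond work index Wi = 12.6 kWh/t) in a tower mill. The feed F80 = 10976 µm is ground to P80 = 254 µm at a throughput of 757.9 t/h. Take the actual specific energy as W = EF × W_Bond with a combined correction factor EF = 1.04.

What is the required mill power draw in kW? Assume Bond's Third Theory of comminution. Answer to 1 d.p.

P = 5283.6 kW

Bond: W = 10·Wi·(1/√P80 − 1/√F80)
W = 10·12.6·(1/√254 − 1/√10976) = 10·12.6·(0.053201) = 6.7033 kWh/t
Corrected W = EF·W_Bond = 1.04·6.7033 = 6.9714 kWh/t
P_mill = W·ṁ = 6.9714·757.9 = 5283.6 kW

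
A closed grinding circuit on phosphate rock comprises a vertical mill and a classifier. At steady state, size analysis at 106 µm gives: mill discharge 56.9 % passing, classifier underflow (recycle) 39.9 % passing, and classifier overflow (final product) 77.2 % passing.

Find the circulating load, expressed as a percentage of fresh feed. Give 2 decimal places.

Balance %-passing 106 µm (r = R/F):
d + r·d = r·u + o → r(d−u) = o−d
r = (77.2 − 56.9)/(56.9 − 39.9) = 20.3/17.0 = 1.1941
CL = 100·r = 119.41 %

CL = 119.41 %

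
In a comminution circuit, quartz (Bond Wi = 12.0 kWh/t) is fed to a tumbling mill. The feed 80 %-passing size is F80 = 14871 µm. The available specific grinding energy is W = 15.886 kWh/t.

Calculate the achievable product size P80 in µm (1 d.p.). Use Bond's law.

W = 10 Wi / √P80 − 10 Wi / √F80
P80^(−½) = W/(10 Wi) + F80^(−½)
  = 15.8860/(10·12.0) + 1/√14871 = 0.132383 + 0.008200 = 0.140584
P80 = (1/0.140584)² = 7.1132² = 50.60 µm

P80 = 50.6 µm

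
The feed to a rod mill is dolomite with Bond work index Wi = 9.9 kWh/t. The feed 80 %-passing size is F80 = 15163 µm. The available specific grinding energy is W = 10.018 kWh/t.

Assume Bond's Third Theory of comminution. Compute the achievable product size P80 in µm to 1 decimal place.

P80 = 83.7 µm

W = 10 Wi (1/√P80 − 1/√F80)  [Bond]
P80^-0.5 = F80^-0.5 + W/(10 Wi)
  = 10.0180/(10·9.9) + 1/√15163 = 0.101192 + 0.008121 = 0.109313
P80 = (1/0.109313)² = 9.1481² = 83.69 µm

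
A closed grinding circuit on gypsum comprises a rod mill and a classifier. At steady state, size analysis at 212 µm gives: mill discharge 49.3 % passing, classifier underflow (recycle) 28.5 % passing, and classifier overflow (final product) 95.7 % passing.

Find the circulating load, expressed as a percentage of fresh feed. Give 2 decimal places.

CL = 223.08 %

Two-product formula at 212 µm:
(1+r)·d = r·u + o ⇒ r = (o−d)/(d−u)
r = (95.7 − 49.3)/(49.3 − 28.5) = 46.4/20.8 = 2.2308
CL = 100·r = 223.08 %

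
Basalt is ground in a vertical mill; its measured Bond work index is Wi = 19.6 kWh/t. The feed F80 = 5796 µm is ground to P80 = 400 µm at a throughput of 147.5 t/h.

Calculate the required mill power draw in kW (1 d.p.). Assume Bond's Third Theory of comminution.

W_Bond = 10·Wi·(1/√P₈₀ − 1/√F₈₀)
W = 10·19.6·(1/√400 − 1/√5796) = 10·19.6·(0.036865) = 7.2255 kWh/t
P_mill = W·ṁ = 7.2255·147.5 = 1065.8 kW

P = 1065.8 kW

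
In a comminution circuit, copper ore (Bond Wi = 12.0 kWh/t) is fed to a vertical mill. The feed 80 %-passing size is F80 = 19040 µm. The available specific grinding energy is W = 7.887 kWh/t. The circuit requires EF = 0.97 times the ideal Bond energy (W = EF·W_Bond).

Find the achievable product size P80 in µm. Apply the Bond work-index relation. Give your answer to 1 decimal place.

W = 10·Wi·[P80^(−½) − F80^(−½)]
W_Bond = W / EF = 7.887 / 0.97 = 8.1309 kWh/t
P80^-0.5 = F80^-0.5 + W_Bond/(10 Wi)
  = 8.1309/(10·12.0) + 1/√19040 = 0.067758 + 0.007247 = 0.075005
P80 = (1/0.075005)² = 13.3325² = 177.75 µm

P80 = 177.8 µm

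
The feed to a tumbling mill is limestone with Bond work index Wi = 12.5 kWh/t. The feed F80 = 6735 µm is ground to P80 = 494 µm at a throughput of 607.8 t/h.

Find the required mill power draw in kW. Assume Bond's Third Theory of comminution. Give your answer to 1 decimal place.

W = 10 Wi (P80^-0.5 − F80^-0.5)
W = 10·12.5·(1/√494 − 1/√6735) = 10·12.5·(0.032807) = 4.1009 kWh/t
Mill draw = 4.1009 × 607.8 = 2492.5 kW

P = 2492.5 kW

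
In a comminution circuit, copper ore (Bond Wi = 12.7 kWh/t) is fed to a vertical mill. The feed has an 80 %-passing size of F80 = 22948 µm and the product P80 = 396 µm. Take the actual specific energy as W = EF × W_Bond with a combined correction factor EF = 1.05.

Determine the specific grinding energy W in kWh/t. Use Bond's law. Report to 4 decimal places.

W = 5.8208 kWh/t

W = 10 Wi / √P80 − 10 Wi / √F80
1/√396 = 0.050252;  1/√22948 = 0.006601
W = 10·12.7·(0.050252 − 0.006601) = 5.5436 kWh/t
Corrected W = EF·W_Bond = 1.05·5.5436 = 5.8208 kWh/t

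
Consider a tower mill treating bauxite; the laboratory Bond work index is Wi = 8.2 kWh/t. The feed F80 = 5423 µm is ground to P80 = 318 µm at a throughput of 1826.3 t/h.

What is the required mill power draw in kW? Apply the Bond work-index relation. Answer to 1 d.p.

W_Bond = 10·Wi·(1/√P₈₀ − 1/√F₈₀)
W = 10·8.2·(1/√318 − 1/√5423) = 10·8.2·(0.042498) = 3.4848 kWh/t
P = W·T = 3.4848·1826.3 = 6364.3 kW

P = 6364.3 kW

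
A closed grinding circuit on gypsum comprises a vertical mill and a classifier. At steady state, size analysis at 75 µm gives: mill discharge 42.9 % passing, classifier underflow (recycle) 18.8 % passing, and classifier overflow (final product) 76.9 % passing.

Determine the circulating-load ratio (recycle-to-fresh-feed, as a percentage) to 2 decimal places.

Classifier node, passing 75 µm:
(1+r)d = ru + o → r = (o−d)/(d−u)
r = (76.9 − 42.9)/(42.9 − 18.8) = 34.0/24.1 = 1.4108
CL = 100·r = 141.08 %

CL = 141.08 %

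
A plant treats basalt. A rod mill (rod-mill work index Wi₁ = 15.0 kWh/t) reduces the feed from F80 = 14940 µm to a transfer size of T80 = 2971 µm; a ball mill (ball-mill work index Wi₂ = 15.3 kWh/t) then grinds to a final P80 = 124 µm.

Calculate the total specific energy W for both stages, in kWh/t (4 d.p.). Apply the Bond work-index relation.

W = 10·Wi·(P80^(-½) − F80^(-½))
Stage 1 (14940→2971 µm, Wi₁=15.0): W₁ = 10·15.0·(0.018346 − 0.008181) = 1.5247 kWh/t
Stage 2 (2971→124 µm, Wi₂=15.3): W₂ = 10·15.3·(0.089803 − 0.018346) = 10.9328 kWh/t
W = W₁ + W₂ = 1.5247 + 10.9328 = 12.4576 kWh/t

W = 12.4576 kWh/t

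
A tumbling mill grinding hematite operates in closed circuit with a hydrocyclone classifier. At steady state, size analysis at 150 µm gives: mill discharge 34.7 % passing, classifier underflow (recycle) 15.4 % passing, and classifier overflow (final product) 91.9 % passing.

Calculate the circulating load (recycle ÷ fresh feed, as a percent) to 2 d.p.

Two-product formula at 150 µm:
Fd + Rd = Ru + Fo ⇒ R/F = (o−d)/(d−u)
r = (91.9 − 34.7)/(34.7 − 15.4) = 57.2/19.3 = 2.9637
CL = 100·r = 296.37 %

CL = 296.37 %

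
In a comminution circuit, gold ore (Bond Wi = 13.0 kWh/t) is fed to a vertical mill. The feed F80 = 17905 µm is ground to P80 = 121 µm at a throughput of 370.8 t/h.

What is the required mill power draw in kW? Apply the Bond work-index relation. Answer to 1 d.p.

P = 4021.9 kW

Bond: W = 10·Wi·(1/√P80 − 1/√F80)
W = 10·13.0·(1/√121 − 1/√17905) = 10·13.0·(0.083436) = 10.8467 kWh/t
Power = W × throughput = 10.8467 kWh/t × 370.8 t/h = 4021.9 kW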